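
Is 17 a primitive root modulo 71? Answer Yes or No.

No

φ(71) = 71 − 1 = 70 = 2 · 5 · 7.
17 is a primitive root mod 71 iff 17^(φ(71)/q) ≢ 1 for every prime q | φ(71), i.e. q ∈ {2, 5, 7}.
17^35 ≡ 70 (mod 71)  [q = 2: ≢ 1 ✓]
17^14 ≡ 25 (mod 71)  [q = 5: ≢ 1 ✓]
17^10 ≡ 1 (mod 71)  [q = 7: ≡ 1 ✗]
Since 17^10 ≡ 1, the order of 17 divides 10 < 70, so 17 is not a primitive root.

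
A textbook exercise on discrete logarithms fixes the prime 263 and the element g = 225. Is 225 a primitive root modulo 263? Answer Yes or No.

φ(263) = 263 − 1 = 262 = 2 · 131.
An element g generates (Z/263Z)^× iff g^(262/q) ≢ 1 (mod 263) for each prime q ∈ {2, 131}.
225^131 ≡ 1 (mod 263)  [q = 2: ≡ 1 ✗]
225^2 ≡ 129 (mod 263)  [q = 131: ≢ 1 ✓]
225^131 ≡ 1 shows ord(225) | 131, strictly less than φ(263); not a primitive root.

No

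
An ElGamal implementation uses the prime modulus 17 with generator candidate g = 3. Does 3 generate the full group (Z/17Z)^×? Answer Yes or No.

Yes

φ(17) = 17 − 1 = 16 = 2^4.
3 is a primitive root mod 17 iff 3^(φ(17)/q) ≢ 1 for every prime q | φ(17), i.e. q ∈ {2}.
3^8 ≡ 16 (mod 17)  [q = 2: ≢ 1 ✓]
None equal 1, so ord_17(3) = 16: 3 is a primitive root.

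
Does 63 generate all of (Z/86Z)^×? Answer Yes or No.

φ(86) = φ(2)·φ(43) = 1·42 = 42 = 2 · 3 · 7.
It suffices to check that the order of 63 is not a proper divisor of 42: compute 63^(42/q) for q ∈ {2, 3, 7}.
63^21 ≡ 85 (mod 86)  [q = 2: ≢ 1 ✓]
63^14 ≡ 79 (mod 86)  [q = 3: ≢ 1 ✓]
63^6 ≡ 47 (mod 86)  [q = 7: ≢ 1 ✓]
All checks pass, so 63 has order 42 and is a primitive root modulo 86.

Yes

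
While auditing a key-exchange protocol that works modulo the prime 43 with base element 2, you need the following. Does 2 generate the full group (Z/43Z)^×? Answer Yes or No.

No

φ(43) = 43 − 1 = 42 = 2 · 3 · 7.
An element g generates (Z/43Z)^× iff g^(42/q) ≢ 1 (mod 43) for each prime q ∈ {2, 3, 7}.
2^21 ≡ 42 (mod 43)  [q = 2: ≢ 1 ✓]
2^14 ≡ 1 (mod 43)  [q = 3: ≡ 1 ✗]
2^6 ≡ 21 (mod 43)  [q = 7: ≢ 1 ✓]
2^14 ≡ 1 shows ord(2) | 14, strictly less than φ(43); not a primitive root.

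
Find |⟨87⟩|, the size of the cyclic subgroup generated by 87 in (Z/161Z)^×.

By Lagrange's theorem, ord_161(87) divides φ(161) = φ(7·23) = (7−1)·(23−1) = 6·22 = 132 = 2^2 · 3 · 11.
Divisors of 132: 1, 2, 3, 4, 6, 11, 12, 22, 33, 44, 66, 132.
Check 87^d mod 161 for each divisor in increasing order:
87^1 ≡ 87 (mod 161)
87^2 ≡ 2 (mod 161)
87^3 ≡ 13 (mod 161)
87^4 ≡ 4 (mod 161)
87^6 ≡ 8 (mod 161)
87^11 ≡ 47 (mod 161)
87^12 ≡ 64 (mod 161)
87^22 ≡ 116 (mod 161)
87^33 ≡ 139 (mod 161)
87^44 ≡ 93 (mod 161)
87^66 ≡ 1 (mod 161) ✓
Hence ord(87) = 66.

66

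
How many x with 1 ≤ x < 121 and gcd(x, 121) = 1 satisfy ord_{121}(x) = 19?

0

φ(121) = φ(11^2) = 11·(11−1) = 110 = 2 · 5 · 11.
Since (Z/121Z)^× is cyclic of order 110, the number of elements of order d is φ(d) when d | 110 and 0 otherwise.
Since 19 ∤ 110, the count is 0.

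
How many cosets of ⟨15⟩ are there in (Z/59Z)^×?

Since 15 ∈ (Z/59Z)^×, its order divides φ(59) = 59 − 1 = 58 = 2 · 29.
Divisors of 58: 1, 2, 29, 58.
Compute 15^d (mod 59) for the divisors d until we hit 1:
15^1 ≡ 15
15^2 ≡ 48
15^29 ≡ 1
So ord_59(15) = 29, hence |⟨15⟩| = 29.
Index = |(Z/59Z)^×| / |⟨15⟩| = 58 / 29 = 2.

2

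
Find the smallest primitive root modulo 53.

φ(53) = 53 − 1 = 52 = 2^2 · 13.
g is a primitive root iff g^(52/q) ≢ 1 (mod 53) for each prime q ∈ {2, 13}.
g = 2: 2^26 ≡ 52; 2^4 ≡ 16 — none is 1, so 2 is a primitive root.
Hence the least primitive root of 53 is 2.

2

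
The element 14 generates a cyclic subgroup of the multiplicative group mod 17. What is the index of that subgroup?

By Lagrange's theorem, ord_17(14) divides φ(17) = 17 − 1 = 16 = 2^4.
Divisors of 16: 1, 2, 4, 8, 16.
Evaluate successive powers at the divisors of 16:
14^1 ≡ 14
14^2 ≡ 9
14^4 ≡ 13
14^8 ≡ 16
14^16 ≡ 1
So ord_17(14) = 16, hence |⟨14⟩| = 16.
The index is φ(17) / ord(14) = 16 / 16 = 1.

1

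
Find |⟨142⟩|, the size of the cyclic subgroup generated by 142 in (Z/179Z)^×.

89

By Lagrange's theorem, ord_179(142) divides φ(179) = 179 − 1 = 178 = 2 · 89.
Divisors of 178: 1, 2, 89, 178.
Evaluate successive powers at the divisors of 178:
142^1 ≡ 142
142^2 ≡ 116
142^89 ≡ 1
The smallest such exponent is 89, so the order of 142 is 89.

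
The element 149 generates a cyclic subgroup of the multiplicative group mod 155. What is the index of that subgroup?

By Lagrange's theorem, ord_155(149) divides φ(155) = φ(5·31) = (5−1)·(31−1) = 4·30 = 120 = 2^3 · 3 · 5.
Divisors of 120: 1, 2, 3, 4, 5, 6, 8, 10, 12, 15, 20, 24, 30, 40, 60, 120.
Compute 149^d (mod 155) for the divisors d until we hit 1:
149^1 ≡ 149 (mod 155)
149^2 ≡ 36 (mod 155)
149^3 ≡ 94 (mod 155)
149^4 ≡ 56 (mod 155)
149^5 ≡ 129 (mod 155)
149^6 ≡ 1 (mod 155) ✓
So ord_155(149) = 6, hence |⟨149⟩| = 6.
The index is φ(155) / ord(149) = 120 / 6 = 20.

20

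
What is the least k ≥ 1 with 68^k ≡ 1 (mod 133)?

6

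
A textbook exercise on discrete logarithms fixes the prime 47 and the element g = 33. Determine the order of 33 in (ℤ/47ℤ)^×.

46

By Lagrange's theorem, ord_47(33) divides φ(47) = 47 − 1 = 46 = 2 · 23.
Divisors of 46: 1, 2, 23, 46.
Test each divisor d:
33^1 ≡ 33 (mod 47)
33^2 ≡ 8 (mod 47)
33^23 ≡ 46 (mod 47)
33^46 ≡ 1 (mod 47) ✓
The smallest such exponent is 46, so the order of 33 is 46.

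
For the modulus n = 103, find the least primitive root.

5

φ(103) = 103 − 1 = 102 = 2 · 3 · 17.
Test candidates g = 2, 3, … against the prime factors q ∈ {2, 3, 17} of φ(103): g is a generator iff g^(102/q) ≢ 1 for every such q.
g = 2: 2^51 ≡ 1 — hits 1, so not a primitive root.
g = 3: 3^51 ≡ 102; 3^34 ≡ 1 — hits 1, so not a primitive root.
g = 4: 4^51 ≡ 1 — hits 1, so not a primitive root.
g = 5: 5^51 ≡ 102; 5^34 ≡ 56; 5^6 ≡ 72 — none is 1, so 5 is a primitive root.
Hence the least primitive root of 103 is 5.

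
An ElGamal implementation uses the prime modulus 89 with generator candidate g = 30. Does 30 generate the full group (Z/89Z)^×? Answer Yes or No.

φ(89) = 89 − 1 = 88 = 2^3 · 11.
An element g generates (Z/89Z)^× iff g^(88/q) ≢ 1 (mod 89) for each prime q ∈ {2, 11}.
30^44 ≡ 88 (mod 89)  [q = 2: ≢ 1 ✓]
30^8 ≡ 32 (mod 89)  [q = 11: ≢ 1 ✓]
All checks pass, so 30 has order 88 and is a primitive root modulo 89.

Yes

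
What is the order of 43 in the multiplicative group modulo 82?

20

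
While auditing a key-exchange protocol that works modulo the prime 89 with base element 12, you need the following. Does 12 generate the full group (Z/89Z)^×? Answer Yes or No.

φ(89) = 89 − 1 = 88 = 2^3 · 11.
An element g generates (Z/89Z)^× iff g^(88/q) ≢ 1 (mod 89) for each prime q ∈ {2, 11}.
12^44 ≡ 88 (mod 89)  [q = 2: ≢ 1 ✓]
12^8 ≡ 1 (mod 89)  [q = 11: ≡ 1 ✗]
The check at q = 11 fails, so 12 generates a proper subgroup.

No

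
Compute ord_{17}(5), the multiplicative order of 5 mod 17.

Since 5 ∈ (Z/17Z)^×, its order divides φ(17) = 17 − 1 = 16 = 2^4.
Divisors of 16: 1, 2, 4, 8, 16.
Evaluate successive powers at the divisors of 16:
5^1 ≡ 5 (mod 17)
5^2 ≡ 8 (mod 17)
5^4 ≡ 13 (mod 17)
5^8 ≡ 16 (mod 17)
5^16 ≡ 1 (mod 17) ✓
The smallest such exponent is 16, so the order of 5 is 16.

16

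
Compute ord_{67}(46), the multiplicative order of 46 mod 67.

By Lagrange's theorem, ord_67(46) divides φ(67) = 67 − 1 = 66 = 2 · 3 · 11.
Divisors of 66: 1, 2, 3, 6, 11, 22, 33, 66.
Compute 46^d (mod 67) for the divisors d until we hit 1:
46^1 ≡ 46
46^2 ≡ 39
46^3 ≡ 52
46^6 ≡ 24
46^11 ≡ 30
46^22 ≡ 29
46^33 ≡ 66
46^66 ≡ 1
So ord_67(46) = 66.

66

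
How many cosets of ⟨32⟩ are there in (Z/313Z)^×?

2

The order of 32 must divide φ(313) = 313 − 1 = 312 = 2^3 · 3 · 13.
Divisors of 312: 1, 2, 3, 4, 6, 8, 12, 13, 24, 26, 39, 52, 78, 104, 156, 312.
Evaluate successive powers at the divisors of 312:
32^1 ≡ 32
32^2 ≡ 85
32^3 ≡ 216
32^4 ≡ 26
32^6 ≡ 19
32^8 ≡ 50
32^12 ≡ 48
32^13 ≡ 284
32^24 ≡ 113
32^26 ≡ 215
32^39 ≡ 25
32^52 ≡ 214
32^78 ≡ 312
32^104 ≡ 98
32^156 ≡ 1
Thus |⟨32⟩| = ord(32) = 156.
[(Z/313Z)^× : ⟨32⟩] = 312/156 = 2.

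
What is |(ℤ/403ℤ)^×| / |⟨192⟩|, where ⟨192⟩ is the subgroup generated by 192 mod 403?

60

The order of 192 must divide φ(403) = φ(13·31) = (13−1)·(31−1) = 12·30 = 360 = 2^3 · 3^2 · 5.
Divisors of 360: 1, 2, 3, 4, 5, 6, 8, 9, 10, 12, 15, 18, 20, 24, 30, 36, 40, 45, 60, 72, 90, 120, 180, 360.
Check 192^d mod 403 for each divisor in increasing order:
192^1 ≡ 192 (mod 403)
192^2 ≡ 191 (mod 403)
192^3 ≡ 402 (mod 403)
192^4 ≡ 211 (mod 403)
192^5 ≡ 212 (mod 403)
192^6 ≡ 1 (mod 403) ✓
So ord_403(192) = 6, hence |⟨192⟩| = 6.
[(Z/403Z)^× : ⟨192⟩] = 360/6 = 60.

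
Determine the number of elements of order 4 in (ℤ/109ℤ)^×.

2

φ(109) = 109 − 1 = 108 = 2^2 · 3^3.
(Z/109Z)^× is cyclic (|G| = 108); a cyclic group of order m has exactly φ(d) elements of each order d | m, and none otherwise.
4 = 2^2 divides 108, and φ(4) = 2.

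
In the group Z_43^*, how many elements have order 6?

φ(43) = 43 − 1 = 42 = 2 · 3 · 7.
Since (Z/43Z)^× is cyclic of order 42, the number of elements of order d is φ(d) when d | 42 and 0 otherwise.
6 = 2 · 3 divides 42, and φ(6) = 2.

2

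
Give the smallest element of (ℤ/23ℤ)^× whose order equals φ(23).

5

φ(23) = 23 − 1 = 22 = 2 · 11.
Test candidates g = 2, 3, … against the prime factors q ∈ {2, 11} of φ(23): g is a generator iff g^(22/q) ≢ 1 for every such q.
g = 2: 2^11 ≡ 1 — hits 1, so not a primitive root.
g = 3: 3^11 ≡ 1 — hits 1, so not a primitive root.
g = 4: 4^11 ≡ 1 — hits 1, so not a primitive root.
g = 5: 5^11 ≡ 22; 5^2 ≡ 2 — none is 1, so 5 is a primitive root.
The smallest primitive root modulo 23 is 5.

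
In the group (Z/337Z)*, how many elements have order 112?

φ(337) = 337 − 1 = 336 = 2^4 · 3 · 7.
In a cyclic group of order 336, there are φ(d) elements of order d for each divisor d of 336, and zero for non-divisors.
112 = 2^4 · 7 divides 336, and φ(112) = 48.

48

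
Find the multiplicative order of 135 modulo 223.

111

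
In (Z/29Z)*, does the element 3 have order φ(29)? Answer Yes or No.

Yes

φ(29) = 29 − 1 = 28 = 2^2 · 7.
It suffices to check that the order of 3 is not a proper divisor of 28: compute 3^(28/q) for q ∈ {2, 7}.
3^14 ≡ 28 (mod 29)  [q = 2: ≢ 1 ✓]
3^4 ≡ 23 (mod 29)  [q = 7: ≢ 1 ✓]
None equal 1, so ord_29(3) = 28: 3 is a primitive root.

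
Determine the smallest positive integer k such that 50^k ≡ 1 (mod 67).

By Lagrange's theorem, ord_67(50) divides φ(67) = 67 − 1 = 66 = 2 · 3 · 11.
Divisors of 66: 1, 2, 3, 6, 11, 22, 33, 66.
Test each divisor d:
50^1 ≡ 50 (mod 67)
50^2 ≡ 21 (mod 67)
50^3 ≡ 45 (mod 67)
50^6 ≡ 15 (mod 67)
50^11 ≡ 38 (mod 67)
50^22 ≡ 37 (mod 67)
50^33 ≡ 66 (mod 67)
50^66 ≡ 1 (mod 67) ✓
The smallest such exponent is 66, so the order of 50 is 66.

66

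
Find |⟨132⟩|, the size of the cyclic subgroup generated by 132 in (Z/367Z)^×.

61

ord(132) | φ(367) = 367 − 1 = 366 = 2 · 3 · 61.
Divisors of 366: 1, 2, 3, 6, 61, 122, 183, 366.
Test each divisor d:
132^1 ≡ 132 (mod 367)
132^2 ≡ 175 (mod 367)
132^3 ≡ 346 (mod 367)
132^6 ≡ 74 (mod 367)
132^61 ≡ 1 (mod 367) ✓
The smallest such exponent is 61, so the order of 132 is 61.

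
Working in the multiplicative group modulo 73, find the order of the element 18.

Since 18 ∈ (Z/73Z)^×, its order divides φ(73) = 73 − 1 = 72 = 2^3 · 3^2.
Divisors of 72: 1, 2, 3, 4, 6, 8, 9, 12, 18, 24, 36, 72.
Compute 18^d (mod 73) for the divisors d until we hit 1:
18^1 ≡ 18
18^2 ≡ 32
18^3 ≡ 65
18^4 ≡ 2
18^6 ≡ 64
18^8 ≡ 4
18^9 ≡ 72
18^12 ≡ 8
18^18 ≡ 1
So ord_73(18) = 18.

18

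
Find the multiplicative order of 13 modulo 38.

18

By Lagrange's theorem, ord_38(13) divides φ(38) = φ(2)·φ(19) = 1·18 = 18 = 2 · 3^2.
Divisors of 18: 1, 2, 3, 6, 9, 18.
Evaluate successive powers at the divisors of 18:
13^1 ≡ 13
13^2 ≡ 17
13^3 ≡ 31
13^6 ≡ 11
13^9 ≡ 37
13^18 ≡ 1
Hence ord(13) = 18.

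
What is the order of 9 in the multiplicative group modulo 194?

24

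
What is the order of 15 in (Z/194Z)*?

96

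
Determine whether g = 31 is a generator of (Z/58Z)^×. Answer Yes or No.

Yes

φ(58) = φ(2)·φ(29) = 1·28 = 28 = 2^2 · 7.
An element g generates (Z/58Z)^× iff g^(28/q) ≢ 1 (mod 58) for each prime q ∈ {2, 7}.
31^14 ≡ 57 (mod 58)  [q = 2: ≢ 1 ✓]
31^4 ≡ 45 (mod 58)  [q = 7: ≢ 1 ✓]
All checks pass, so 31 has order 28 and is a primitive root modulo 58.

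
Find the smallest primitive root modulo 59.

2

φ(59) = 59 − 1 = 58 = 2 · 29.
Test candidates g = 2, 3, … against the prime factors q ∈ {2, 29} of φ(59): g is a generator iff g^(58/q) ≢ 1 for every such q.
g = 2: 2^29 ≡ 58; 2^2 ≡ 4 — none is 1, so 2 is a primitive root.
So 2 is the smallest generator of (Z/59Z)^×.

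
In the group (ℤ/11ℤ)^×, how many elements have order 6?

0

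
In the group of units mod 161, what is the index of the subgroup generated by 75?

Since 75 ∈ (Z/161Z)^×, its order divides φ(161) = φ(7·23) = (7−1)·(23−1) = 6·22 = 132 = 2^2 · 3 · 11.
Divisors of 132: 1, 2, 3, 4, 6, 11, 12, 22, 33, 44, 66, 132.
Check 75^d mod 161 for each divisor in increasing order:
75^1 ≡ 75 (mod 161)
75^2 ≡ 151 (mod 161)
75^3 ≡ 55 (mod 161)
75^4 ≡ 100 (mod 161)
75^6 ≡ 127 (mod 161)
75^11 ≡ 24 (mod 161)
75^12 ≡ 29 (mod 161)
75^22 ≡ 93 (mod 161)
75^33 ≡ 139 (mod 161)
75^44 ≡ 116 (mod 161)
75^66 ≡ 1 (mod 161) ✓
So ord_161(75) = 66, hence |⟨75⟩| = 66.
[(Z/161Z)^× : ⟨75⟩] = 132/66 = 2.

2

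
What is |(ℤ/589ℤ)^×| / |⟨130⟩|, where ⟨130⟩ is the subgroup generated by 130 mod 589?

The order of 130 must divide φ(589) = φ(19·31) = (19−1)·(31−1) = 18·30 = 540 = 2^2 · 3^3 · 5.
Divisors of 540: 1, 2, 3, 4, 5, 6, 9, 10, 12, 15, 18, 20, 27, 30, 36, 45, 54, 60, 90, 108, 135, 180, 270, 540.
Test each divisor d:
130^1 ≡ 130
130^2 ≡ 408
130^3 ≡ 30
130^4 ≡ 366
130^5 ≡ 460
130^6 ≡ 311
130^9 ≡ 495
130^10 ≡ 149
130^12 ≡ 125
130^15 ≡ 216
130^18 ≡ 1
The order of 130 is 18, so the subgroup it generates has 18 elements.
The index is φ(589) / ord(130) = 540 / 18 = 30.

30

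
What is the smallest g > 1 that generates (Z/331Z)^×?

φ(331) = 331 − 1 = 330 = 2 · 3 · 5 · 11.
Test candidates g = 2, 3, … against the prime factors q ∈ {2, 3, 5, 11} of φ(331): g is a generator iff g^(330/q) ≢ 1 for every such q.
g = 2: 2^165 ≡ 330; 2^110 ≡ 299; 2^66 ≡ 64; 2^30 ≡ 1 — hits 1, so not a primitive root.
g = 3: 3^165 ≡ 330; 3^110 ≡ 299; 3^66 ≡ 64; 3^30 ≡ 270 — none is 1, so 3 is a primitive root.
So 3 is the smallest generator of (Z/331Z)^×.

3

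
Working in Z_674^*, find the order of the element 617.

112

The order of 617 must divide φ(674) = φ(2)·φ(337) = 1·336 = 336 = 2^4 · 3 · 7.
Divisors of 336: 1, 2, 3, 4, 6, 7, 8, 12, 14, 16, 21, 24, 28, 42, 48, 56, 84, 112, 168, 336.
Evaluate successive powers at the divisors of 336:
617^1 ≡ 617 (mod 674)
617^2 ≡ 553 (mod 674)
617^3 ≡ 157 (mod 674)
617^4 ≡ 487 (mod 674)
617^6 ≡ 385 (mod 674)
617^7 ≡ 297 (mod 674)
617^8 ≡ 595 (mod 674)
617^12 ≡ 619 (mod 674)
617^14 ≡ 589 (mod 674)
617^16 ≡ 175 (mod 674)
617^21 ≡ 367 (mod 674)
617^24 ≡ 329 (mod 674)
617^28 ≡ 485 (mod 674)
617^42 ≡ 563 (mod 674)
617^48 ≡ 401 (mod 674)
617^56 ≡ 673 (mod 674)
617^84 ≡ 189 (mod 674)
617^112 ≡ 1 (mod 674) ✓
So ord_674(617) = 112.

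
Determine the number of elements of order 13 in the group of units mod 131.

12

φ(131) = 131 − 1 = 130 = 2 · 5 · 13.
(Z/131Z)^× is cyclic (|G| = 130); a cyclic group of order m has exactly φ(d) elements of each order d | m, and none otherwise.
13 | 130, and φ(13) = 13 − 1 = 12.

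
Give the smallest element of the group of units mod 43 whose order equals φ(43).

3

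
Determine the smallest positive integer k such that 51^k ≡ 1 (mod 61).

60

The order of 51 must divide φ(61) = 61 − 1 = 60 = 2^2 · 3 · 5.
Divisors of 60: 1, 2, 3, 4, 5, 6, 10, 12, 15, 20, 30, 60.
Check 51^d mod 61 for each divisor in increasing order:
51^1 ≡ 51 (mod 61)
51^2 ≡ 39 (mod 61)
51^3 ≡ 37 (mod 61)
51^4 ≡ 57 (mod 61)
51^5 ≡ 40 (mod 61)
51^6 ≡ 27 (mod 61)
51^10 ≡ 14 (mod 61)
51^12 ≡ 58 (mod 61)
51^15 ≡ 11 (mod 61)
51^20 ≡ 13 (mod 61)
51^30 ≡ 60 (mod 61)
51^60 ≡ 1 (mod 61) ✓
Therefore the multiplicative order of 51 modulo 61 is 60.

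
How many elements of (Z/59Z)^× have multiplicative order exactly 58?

28

φ(59) = 59 − 1 = 58 = 2 · 29.
In a cyclic group of order 58, there are φ(d) elements of order d for each divisor d of 58, and zero for non-divisors.
58 = 2 · 29 divides 58, and φ(58) = 28.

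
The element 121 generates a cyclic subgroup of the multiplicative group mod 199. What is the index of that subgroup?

18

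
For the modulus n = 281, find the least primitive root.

φ(281) = 281 − 1 = 280 = 2^3 · 5 · 7.
Test candidates g = 2, 3, … against the prime factors q ∈ {2, 5, 7} of φ(281): g is a generator iff g^(280/q) ≢ 1 for every such q.
g = 2: 2^140 ≡ 1 — hits 1, so not a primitive root.
g = 3: 3^140 ≡ 280; 3^56 ≡ 86; 3^40 ≡ 249 — none is 1, so 3 is a primitive root.
The smallest primitive root modulo 281 is 3.

3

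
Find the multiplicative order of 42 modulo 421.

140

ord(42) | φ(421) = 421 − 1 = 420 = 2^2 · 3 · 5 · 7.
Divisors of 420: 1, 2, 3, 4, 5, 6, 7, 10, 12, 14, 15, 20, 21, 28, 30, 35, 42, 60, 70, 84, 105, 140, 210, 420.
Evaluate successive powers at the divisors of 420:
42^1 ≡ 42 (mod 421)
42^2 ≡ 80 (mod 421)
42^3 ≡ 413 (mod 421)
42^4 ≡ 85 (mod 421)
42^5 ≡ 202 (mod 421)
42^6 ≡ 64 (mod 421)
42^7 ≡ 162 (mod 421)
42^10 ≡ 388 (mod 421)
42^12 ≡ 307 (mod 421)
42^14 ≡ 142 (mod 421)
42^15 ≡ 70 (mod 421)
42^20 ≡ 247 (mod 421)
42^21 ≡ 270 (mod 421)
42^28 ≡ 377 (mod 421)
42^30 ≡ 269 (mod 421)
42^35 ≡ 29 (mod 421)
42^42 ≡ 67 (mod 421)
42^60 ≡ 370 (mod 421)
42^70 ≡ 420 (mod 421)
42^84 ≡ 279 (mod 421)
42^105 ≡ 392 (mod 421)
42^140 ≡ 1 (mod 421) ✓
So ord_421(42) = 140.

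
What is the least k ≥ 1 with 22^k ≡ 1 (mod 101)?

50

Since 22 ∈ (Z/101Z)^×, its order divides φ(101) = 101 − 1 = 100 = 2^2 · 5^2.
Divisors of 100: 1, 2, 4, 5, 10, 20, 25, 50, 100.
Test each divisor d:
22^1 ≡ 22 (mod 101)
22^2 ≡ 80 (mod 101)
22^4 ≡ 37 (mod 101)
22^5 ≡ 6 (mod 101)
22^10 ≡ 36 (mod 101)
22^20 ≡ 84 (mod 101)
22^25 ≡ 100 (mod 101)
22^50 ≡ 1 (mod 101) ✓
Therefore the multiplicative order of 22 modulo 101 is 50.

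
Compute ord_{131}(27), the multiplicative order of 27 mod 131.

65

The order of 27 must divide φ(131) = 131 − 1 = 130 = 2 · 5 · 13.
Divisors of 130: 1, 2, 5, 10, 13, 26, 65, 130.
Compute 27^d (mod 131) for the divisors d until we hit 1:
27^1 ≡ 27 (mod 131)
27^2 ≡ 74 (mod 131)
27^5 ≡ 84 (mod 131)
27^10 ≡ 113 (mod 131)
27^13 ≡ 61 (mod 131)
27^26 ≡ 53 (mod 131)
27^65 ≡ 1 (mod 131) ✓
The smallest such exponent is 65, so the order of 27 is 65.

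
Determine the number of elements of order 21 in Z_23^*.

φ(23) = 23 − 1 = 22 = 2 · 11.
(Z/23Z)^× is cyclic (|G| = 22); a cyclic group of order m has exactly φ(d) elements of each order d | m, and none otherwise.
Here 22 is not a multiple of 21, so there are no elements of order 21.

0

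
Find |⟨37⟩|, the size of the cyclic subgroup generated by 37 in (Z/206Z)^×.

34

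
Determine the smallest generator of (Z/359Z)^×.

φ(359) = 359 − 1 = 358 = 2 · 179.
Test candidates g = 2, 3, … against the prime factors q ∈ {2, 179} of φ(359): g is a generator iff g^(358/q) ≢ 1 for every such q.
g = 2: 2^179 ≡ 1 — hits 1, so not a primitive root.
g = 3: 3^179 ≡ 1 — hits 1, so not a primitive root.
g = 4: 4^179 ≡ 1 — hits 1, so not a primitive root.
g = 5: 5^179 ≡ 1 — hits 1, so not a primitive root.
g = 6: 6^179 ≡ 1 — hits 1, so not a primitive root.
g = 7: 7^179 ≡ 358; 7^2 ≡ 49 — none is 1, so 7 is a primitive root.
The smallest primitive root modulo 359 is 7.

7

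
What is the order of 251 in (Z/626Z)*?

312

Since 251 ∈ (Z/626Z)^×, its order divides φ(626) = φ(2)·φ(313) = 1·312 = 312 = 2^3 · 3 · 13.
Divisors of 312: 1, 2, 3, 4, 6, 8, 12, 13, 24, 26, 39, 52, 78, 104, 156, 312.
Check 251^d mod 626 for each divisor in increasing order:
251^1 ≡ 251 (mod 626)
251^2 ≡ 401 (mod 626)
251^3 ≡ 491 (mod 626)
251^4 ≡ 545 (mod 626)
251^6 ≡ 71 (mod 626)
251^8 ≡ 301 (mod 626)
251^12 ≡ 33 (mod 626)
251^13 ≡ 145 (mod 626)
251^24 ≡ 463 (mod 626)
251^26 ≡ 367 (mod 626)
251^39 ≡ 5 (mod 626)
251^52 ≡ 99 (mod 626)
251^78 ≡ 25 (mod 626)
251^104 ≡ 411 (mod 626)
251^156 ≡ 625 (mod 626)
251^312 ≡ 1 (mod 626) ✓
Therefore the multiplicative order of 251 modulo 626 is 312.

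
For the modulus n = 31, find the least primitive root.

φ(31) = 31 − 1 = 30 = 2 · 3 · 5.
Test candidates g = 2, 3, … against the prime factors q ∈ {2, 3, 5} of φ(31): g is a generator iff g^(30/q) ≢ 1 for every such q.
g = 2: 2^15 ≡ 1 — hits 1, so not a primitive root.
g = 3: 3^15 ≡ 30; 3^10 ≡ 25; 3^6 ≡ 16 — none is 1, so 3 is a primitive root.
The smallest primitive root modulo 31 is 3.

3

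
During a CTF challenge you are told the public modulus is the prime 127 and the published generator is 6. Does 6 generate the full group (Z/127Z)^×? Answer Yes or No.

φ(127) = 127 − 1 = 126 = 2 · 3^2 · 7.
An element g generates (Z/127Z)^× iff g^(126/q) ≢ 1 (mod 127) for each prime q ∈ {2, 3, 7}.
6^63 ≡ 126 (mod 127)  [q = 2: ≢ 1 ✓]
6^42 ≡ 107 (mod 127)  [q = 3: ≢ 1 ✓]
6^18 ≡ 64 (mod 127)  [q = 7: ≢ 1 ✓]
All checks pass, so 6 has order 126 and is a primitive root modulo 127.

Yes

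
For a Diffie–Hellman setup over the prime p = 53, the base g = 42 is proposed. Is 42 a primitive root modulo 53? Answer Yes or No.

φ(53) = 53 − 1 = 52 = 2^2 · 13.
An element g generates (Z/53Z)^× iff g^(52/q) ≢ 1 (mod 53) for each prime q ∈ {2, 13}.
42^26 ≡ 1 (mod 53)  [q = 2: ≡ 1 ✗]
42^4 ≡ 13 (mod 53)  [q = 13: ≢ 1 ✓]
42^26 ≡ 1 shows ord(42) | 26, strictly less than φ(53); not a primitive root.

No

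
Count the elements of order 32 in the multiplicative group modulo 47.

0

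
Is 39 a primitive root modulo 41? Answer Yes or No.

No

φ(41) = 41 − 1 = 40 = 2^3 · 5.
39 is a primitive root mod 41 iff 39^(φ(41)/q) ≢ 1 for every prime q | φ(41), i.e. q ∈ {2, 5}.
39^20 ≡ 1 (mod 41)  [q = 2: ≡ 1 ✗]
39^8 ≡ 10 (mod 41)  [q = 5: ≢ 1 ✓]
39^20 ≡ 1 shows ord(39) | 20, strictly less than φ(41); not a primitive root.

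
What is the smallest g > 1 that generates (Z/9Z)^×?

φ(9) = φ(3^2) = 3·(3−1) = 6 = 2 · 3.
Test candidates g = 2, 3, … against the prime factors q ∈ {2, 3} of φ(9): g is a generator iff g^(6/q) ≢ 1 for every such q.
g = 2: 2^3 ≡ 8; 2^2 ≡ 4 — none is 1, so 2 is a primitive root.
So 2 is the smallest generator of (Z/9Z)^×.

2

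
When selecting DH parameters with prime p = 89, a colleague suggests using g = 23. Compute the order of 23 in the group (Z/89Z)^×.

By Lagrange's theorem, ord_89(23) divides φ(89) = 89 − 1 = 88 = 2^3 · 11.
Divisors of 88: 1, 2, 4, 8, 11, 22, 44, 88.
Compute 23^d (mod 89) for the divisors d until we hit 1:
23^1 ≡ 23 (mod 89)
23^2 ≡ 84 (mod 89)
23^4 ≡ 25 (mod 89)
23^8 ≡ 2 (mod 89)
23^11 ≡ 37 (mod 89)
23^22 ≡ 34 (mod 89)
23^44 ≡ 88 (mod 89)
23^88 ≡ 1 (mod 89) ✓
Hence ord(23) = 88.

88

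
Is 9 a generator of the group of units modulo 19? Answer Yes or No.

No

φ(19) = 19 − 1 = 18 = 2 · 3^2.
An element g generates (Z/19Z)^× iff g^(18/q) ≢ 1 (mod 19) for each prime q ∈ {2, 3}.
9^9 ≡ 1 (mod 19)  [q = 2: ≡ 1 ✗]
9^6 ≡ 11 (mod 19)  [q = 3: ≢ 1 ✓]
9^9 ≡ 1 shows ord(9) | 9, strictly less than φ(19); not a primitive root.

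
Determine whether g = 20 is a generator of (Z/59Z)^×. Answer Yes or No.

No

φ(59) = 59 − 1 = 58 = 2 · 29.
Test 20^(58/q) mod 59 for each prime factor q of 58:
20^29 ≡ 1 (mod 59)  [q = 2: ≡ 1 ✗]
20^2 ≡ 46 (mod 59)  [q = 29: ≢ 1 ✓]
20^29 ≡ 1 shows ord(20) | 29, strictly less than φ(59); not a primitive root.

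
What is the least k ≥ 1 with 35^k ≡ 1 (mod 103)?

102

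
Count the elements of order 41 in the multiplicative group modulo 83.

φ(83) = 83 − 1 = 82 = 2 · 41.
In a cyclic group of order 82, there are φ(d) elements of order d for each divisor d of 82, and zero for non-divisors.
41 | 82, and φ(41) = 41 − 1 = 40.

40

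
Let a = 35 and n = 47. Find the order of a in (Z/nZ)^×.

46

Since 35 ∈ (Z/47Z)^×, its order divides φ(47) = 47 − 1 = 46 = 2 · 23.
Divisors of 46: 1, 2, 23, 46.
Evaluate successive powers at the divisors of 46:
35^1 ≡ 35
35^2 ≡ 3
35^23 ≡ 46
35^46 ≡ 1
The smallest such exponent is 46, so the order of 35 is 46.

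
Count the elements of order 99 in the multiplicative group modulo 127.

φ(127) = 127 − 1 = 126 = 2 · 3^2 · 7.
Since (Z/127Z)^× is cyclic of order 126, the number of elements of order d is φ(d) when d | 126 and 0 otherwise.
Since 99 ∤ 126, the count is 0.

0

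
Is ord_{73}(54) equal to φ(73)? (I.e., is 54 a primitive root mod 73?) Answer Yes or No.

φ(73) = 73 − 1 = 72 = 2^3 · 3^2.
It suffices to check that the order of 54 is not a proper divisor of 72: compute 54^(72/q) for q ∈ {2, 3}.
54^36 ≡ 1 (mod 73)  [q = 2: ≡ 1 ✗]
54^24 ≡ 64 (mod 73)  [q = 3: ≢ 1 ✓]
Since 54^36 ≡ 1, the order of 54 divides 36 < 72, so 54 is not a primitive root.

No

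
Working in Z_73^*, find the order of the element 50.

By Lagrange's theorem, ord_73(50) divides φ(73) = 73 − 1 = 72 = 2^3 · 3^2.
Divisors of 72: 1, 2, 3, 4, 6, 8, 9, 12, 18, 24, 36, 72.
Compute 50^d (mod 73) for the divisors d until we hit 1:
50^1 ≡ 50
50^2 ≡ 18
50^3 ≡ 24
50^4 ≡ 32
50^6 ≡ 65
50^8 ≡ 2
50^9 ≡ 27
50^12 ≡ 64
50^18 ≡ 72
50^24 ≡ 8
50^36 ≡ 1
So ord_73(50) = 36.

36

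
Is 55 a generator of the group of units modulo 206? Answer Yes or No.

φ(206) = φ(2)·φ(103) = 1·102 = 102 = 2 · 3 · 17.
Test 55^(102/q) mod 206 for each prime factor q of 102:
55^51 ≡ 1 (mod 206)  [q = 2: ≡ 1 ✗]
55^34 ≡ 149 (mod 206)  [q = 3: ≢ 1 ✓]
55^6 ≡ 179 (mod 206)  [q = 17: ≢ 1 ✓]
Since 55^51 ≡ 1, the order of 55 divides 51 < 102, so 55 is not a primitive root.

No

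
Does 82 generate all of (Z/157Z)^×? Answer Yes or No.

No

φ(157) = 157 − 1 = 156 = 2^2 · 3 · 13.
82 is a primitive root mod 157 iff 82^(φ(157)/q) ≢ 1 for every prime q | φ(157), i.e. q ∈ {2, 3, 13}.
82^78 ≡ 1 (mod 157)  [q = 2: ≡ 1 ✗]
82^52 ≡ 1 (mod 157)  [q = 3: ≡ 1 ✗]
82^12 ≡ 67 (mod 157)  [q = 13: ≢ 1 ✓]
The check at q = 2 fails, so 82 generates a proper subgroup.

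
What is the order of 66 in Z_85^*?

8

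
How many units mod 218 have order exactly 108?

φ(218) = φ(2)·φ(109) = 1·108 = 108 = 2^2 · 3^3.
(Z/218Z)^× is cyclic (|G| = 108); a cyclic group of order m has exactly φ(d) elements of each order d | m, and none otherwise.
108 = 2^2 · 3^3 divides 108, and φ(108) = 36.

36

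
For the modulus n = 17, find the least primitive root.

3

φ(17) = 17 − 1 = 16 = 2^4.
Test candidates g = 2, 3, … against the prime factors q ∈ {2} of φ(17): g is a generator iff g^(16/q) ≢ 1 for every such q.
g = 2: 2^8 ≡ 1 — hits 1, so not a primitive root.
g = 3: 3^8 ≡ 16 — none is 1, so 3 is a primitive root.
So 3 is the smallest generator of (Z/17Z)^×.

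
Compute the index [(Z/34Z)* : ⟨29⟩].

1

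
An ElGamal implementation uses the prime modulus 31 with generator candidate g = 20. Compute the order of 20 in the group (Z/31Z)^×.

15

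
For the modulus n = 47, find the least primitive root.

φ(47) = 47 − 1 = 46 = 2 · 23.
Test candidates g = 2, 3, … against the prime factors q ∈ {2, 23} of φ(47): g is a generator iff g^(46/q) ≢ 1 for every such q.
g = 2: 2^23 ≡ 1 — hits 1, so not a primitive root.
g = 3: 3^23 ≡ 1 — hits 1, so not a primitive root.
g = 4: 4^23 ≡ 1 — hits 1, so not a primitive root.
g = 5: 5^23 ≡ 46; 5^2 ≡ 25 — none is 1, so 5 is a primitive root.
So 5 is the smallest generator of (Z/47Z)^×.

5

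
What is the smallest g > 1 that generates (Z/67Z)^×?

2

φ(67) = 67 − 1 = 66 = 2 · 3 · 11.
Test candidates g = 2, 3, … against the prime factors q ∈ {2, 3, 11} of φ(67): g is a generator iff g^(66/q) ≢ 1 for every such q.
g = 2: 2^33 ≡ 66; 2^22 ≡ 37; 2^6 ≡ 64 — none is 1, so 2 is a primitive root.
The smallest primitive root modulo 67 is 2.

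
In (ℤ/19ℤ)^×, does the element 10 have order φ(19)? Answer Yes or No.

Yes

φ(19) = 19 − 1 = 18 = 2 · 3^2.
Test 10^(18/q) mod 19 for each prime factor q of 18:
10^9 ≡ 18 (mod 19)  [q = 2: ≢ 1 ✓]
10^6 ≡ 11 (mod 19)  [q = 3: ≢ 1 ✓]
None equal 1, so ord_19(10) = 18: 10 is a primitive root.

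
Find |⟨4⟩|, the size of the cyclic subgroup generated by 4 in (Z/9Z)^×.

3

ord(4) | φ(9) = φ(3^2) = 3·(3−1) = 6 = 2 · 3.
Divisors of 6: 1, 2, 3, 6.
Evaluate successive powers at the divisors of 6:
4^1 ≡ 4
4^2 ≡ 7
4^3 ≡ 1
Hence ord(4) = 3.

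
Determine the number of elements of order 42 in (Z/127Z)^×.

12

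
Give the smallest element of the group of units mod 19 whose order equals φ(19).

2

φ(19) = 19 − 1 = 18 = 2 · 3^2.
g is a primitive root iff g^(18/q) ≢ 1 (mod 19) for each prime q ∈ {2, 3}.
g = 2: 2^9 ≡ 18; 2^6 ≡ 7 — none is 1, so 2 is a primitive root.
Hence the least primitive root of 19 is 2.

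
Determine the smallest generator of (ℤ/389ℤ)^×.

φ(389) = 389 − 1 = 388 = 2^2 · 97.
Test candidates g = 2, 3, … against the prime factors q ∈ {2, 97} of φ(389): g is a generator iff g^(388/q) ≢ 1 for every such q.
g = 2: 2^194 ≡ 388; 2^4 ≡ 16 — none is 1, so 2 is a primitive root.
The smallest primitive root modulo 389 is 2.

2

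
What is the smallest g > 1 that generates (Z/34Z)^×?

3

φ(34) = φ(2)·φ(17) = 1·16 = 16 = 2^4.
Test candidates g = 2, 3, … against the prime factors q ∈ {2} of φ(34): g is a generator iff g^(16/q) ≢ 1 for every such q.
g = 2: gcd(2, 34) = 2 > 1, not a unit — skip.
g = 3: 3^8 ≡ 33 — none is 1, so 3 is a primitive root.
So 3 is the smallest generator of (Z/34Z)^×.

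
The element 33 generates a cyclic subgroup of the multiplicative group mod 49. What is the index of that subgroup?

1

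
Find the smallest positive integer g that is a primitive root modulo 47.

φ(47) = 47 − 1 = 46 = 2 · 23.
Test candidates g = 2, 3, … against the prime factors q ∈ {2, 23} of φ(47): g is a generator iff g^(46/q) ≢ 1 for every such q.
g = 2: 2^23 ≡ 1 — hits 1, so not a primitive root.
g = 3: 3^23 ≡ 1 — hits 1, so not a primitive root.
g = 4: 4^23 ≡ 1 — hits 1, so not a primitive root.
g = 5: 5^23 ≡ 46; 5^2 ≡ 25 — none is 1, so 5 is a primitive root.
Hence the least primitive root of 47 is 5.

5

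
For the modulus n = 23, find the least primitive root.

5

φ(23) = 23 − 1 = 22 = 2 · 11.
Test candidates g = 2, 3, … against the prime factors q ∈ {2, 11} of φ(23): g is a generator iff g^(22/q) ≢ 1 for every such q.
g = 2: 2^11 ≡ 1 — hits 1, so not a primitive root.
g = 3: 3^11 ≡ 1 — hits 1, so not a primitive root.
g = 4: 4^11 ≡ 1 — hits 1, so not a primitive root.
g = 5: 5^11 ≡ 22; 5^2 ≡ 2 — none is 1, so 5 is a primitive root.
The smallest primitive root modulo 23 is 5.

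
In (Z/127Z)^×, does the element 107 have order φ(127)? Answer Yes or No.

No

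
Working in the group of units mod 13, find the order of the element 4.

The order of 4 must divide φ(13) = 13 − 1 = 12 = 2^2 · 3.
Divisors of 12: 1, 2, 3, 4, 6, 12.
Evaluate successive powers at the divisors of 12:
4^1 ≡ 4 (mod 13)
4^2 ≡ 3 (mod 13)
4^3 ≡ 12 (mod 13)
4^4 ≡ 9 (mod 13)
4^6 ≡ 1 (mod 13) ✓
The smallest such exponent is 6, so the order of 4 is 6.

6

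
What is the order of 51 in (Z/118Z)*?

ord(51) | φ(118) = φ(2)·φ(59) = 1·58 = 58 = 2 · 29.
Divisors of 58: 1, 2, 29, 58.
Check 51^d mod 118 for each divisor in increasing order:
51^1 ≡ 51 (mod 118)
51^2 ≡ 5 (mod 118)
51^29 ≡ 1 (mod 118) ✓
The smallest such exponent is 29, so the order of 51 is 29.

29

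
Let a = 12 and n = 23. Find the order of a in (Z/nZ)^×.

11

The order of 12 must divide φ(23) = 23 − 1 = 22 = 2 · 11.
Divisors of 22: 1, 2, 11, 22.
Check 12^d mod 23 for each divisor in increasing order:
12^1 ≡ 12
12^2 ≡ 6
12^11 ≡ 1
Hence ord(12) = 11.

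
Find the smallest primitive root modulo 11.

2

φ(11) = 11 − 1 = 10 = 2 · 5.
g is a primitive root iff g^(10/q) ≢ 1 (mod 11) for each prime q ∈ {2, 5}.
g = 2: 2^5 ≡ 10; 2^2 ≡ 4 — none is 1, so 2 is a primitive root.
Hence the least primitive root of 11 is 2.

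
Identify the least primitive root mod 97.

5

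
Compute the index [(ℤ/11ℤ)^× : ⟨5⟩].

2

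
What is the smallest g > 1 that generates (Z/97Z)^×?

φ(97) = 97 − 1 = 96 = 2^5 · 3.
g is a primitive root iff g^(96/q) ≢ 1 (mod 97) for each prime q ∈ {2, 3}.
g = 2: 2^48 ≡ 1 — hits 1, so not a primitive root.
g = 3: 3^48 ≡ 1 — hits 1, so not a primitive root.
g = 4: 4^48 ≡ 1 — hits 1, so not a primitive root.
g = 5: 5^48 ≡ 96; 5^32 ≡ 35 — none is 1, so 5 is a primitive root.
The smallest primitive root modulo 97 is 5.

5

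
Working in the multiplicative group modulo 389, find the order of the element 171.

97

ord(171) | φ(389) = 389 − 1 = 388 = 2^2 · 97.
Divisors of 388: 1, 2, 4, 97, 194, 388.
Check 171^d mod 389 for each divisor in increasing order:
171^1 ≡ 171 (mod 389)
171^2 ≡ 66 (mod 389)
171^4 ≡ 77 (mod 389)
171^97 ≡ 1 (mod 389) ✓
So ord_389(171) = 97.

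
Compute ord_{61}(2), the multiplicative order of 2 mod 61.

The order of 2 must divide φ(61) = 61 − 1 = 60 = 2^2 · 3 · 5.
Divisors of 60: 1, 2, 3, 4, 5, 6, 10, 12, 15, 20, 30, 60.
Evaluate successive powers at the divisors of 60:
2^1 ≡ 2
2^2 ≡ 4
2^3 ≡ 8
2^4 ≡ 16
2^5 ≡ 32
2^6 ≡ 3
2^10 ≡ 48
2^12 ≡ 9
2^15 ≡ 11
2^20 ≡ 47
2^30 ≡ 60
2^60 ≡ 1
So ord_61(2) = 60.

60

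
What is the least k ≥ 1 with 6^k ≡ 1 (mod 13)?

Since 6 ∈ (Z/13Z)^×, its order divides φ(13) = 13 − 1 = 12 = 2^2 · 3.
Divisors of 12: 1, 2, 3, 4, 6, 12.
Check 6^d mod 13 for each divisor in increasing order:
6^1 ≡ 6
6^2 ≡ 10
6^3 ≡ 8
6^4 ≡ 9
6^6 ≡ 12
6^12 ≡ 1
Therefore the multiplicative order of 6 modulo 13 is 12.

12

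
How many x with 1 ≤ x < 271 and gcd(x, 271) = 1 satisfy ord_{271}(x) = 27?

18

φ(271) = 271 − 1 = 270 = 2 · 3^3 · 5.
In a cyclic group of order 270, there are φ(d) elements of order d for each divisor d of 270, and zero for non-divisors.
27 = 3^3 divides 270, and φ(27) = 18.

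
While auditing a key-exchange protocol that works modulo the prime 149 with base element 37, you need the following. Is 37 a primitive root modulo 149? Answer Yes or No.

φ(149) = 149 − 1 = 148 = 2^2 · 37.
37 is a primitive root mod 149 iff 37^(φ(149)/q) ≢ 1 for every prime q | φ(149), i.e. q ∈ {2, 37}.
37^74 ≡ 1 (mod 149)  [q = 2: ≡ 1 ✗]
37^4 ≡ 39 (mod 149)  [q = 37: ≢ 1 ✓]
The check at q = 2 fails, so 37 generates a proper subgroup.

No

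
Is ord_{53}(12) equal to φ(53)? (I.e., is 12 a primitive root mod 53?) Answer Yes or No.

φ(53) = 53 − 1 = 52 = 2^2 · 13.
An element g generates (Z/53Z)^× iff g^(52/q) ≢ 1 (mod 53) for each prime q ∈ {2, 13}.
12^26 ≡ 52 (mod 53)  [q = 2: ≢ 1 ✓]
12^4 ≡ 13 (mod 53)  [q = 13: ≢ 1 ✓]
All checks pass, so 12 has order 52 and is a primitive root modulo 53.

Yes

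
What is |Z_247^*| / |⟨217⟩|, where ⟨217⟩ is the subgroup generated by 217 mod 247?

ord(217) | φ(247) = φ(13·19) = (13−1)·(19−1) = 12·18 = 216 = 2^3 · 3^3.
Divisors of 216: 1, 2, 3, 4, 6, 8, 9, 12, 18, 24, 27, 36, 54, 72, 108, 216.
Compute 217^d (mod 247) for the divisors d until we hit 1:
217^1 ≡ 217 (mod 247)
217^2 ≡ 159 (mod 247)
217^3 ≡ 170 (mod 247)
217^4 ≡ 87 (mod 247)
217^6 ≡ 1 (mod 247) ✓
Thus |⟨217⟩| = ord(217) = 6.
Index = |(Z/247Z)^×| / |⟨217⟩| = 216 / 6 = 36.

36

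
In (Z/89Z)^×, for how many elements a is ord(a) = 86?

0

φ(89) = 89 − 1 = 88 = 2^3 · 11.
In a cyclic group of order 88, there are φ(d) elements of order d for each divisor d of 88, and zero for non-divisors.
86 does not divide 88, so no element of (Z/89Z)^× has order 86.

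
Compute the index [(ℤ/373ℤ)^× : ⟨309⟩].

12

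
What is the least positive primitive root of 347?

φ(347) = 347 − 1 = 346 = 2 · 173.
Test candidates g = 2, 3, … against the prime factors q ∈ {2, 173} of φ(347): g is a generator iff g^(346/q) ≢ 1 for every such q.
g = 2: 2^173 ≡ 346; 2^2 ≡ 4 — none is 1, so 2 is a primitive root.
Hence the least primitive root of 347 is 2.

2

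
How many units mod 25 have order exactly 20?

8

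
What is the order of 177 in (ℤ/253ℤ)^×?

The order of 177 must divide φ(253) = φ(11·23) = (11−1)·(23−1) = 10·22 = 220 = 2^2 · 5 · 11.
Divisors of 220: 1, 2, 4, 5, 10, 11, 20, 22, 44, 55, 110, 220.
Check 177^d mod 253 for each divisor in increasing order:
177^1 ≡ 177 (mod 253)
177^2 ≡ 210 (mod 253)
177^4 ≡ 78 (mod 253)
177^5 ≡ 144 (mod 253)
177^10 ≡ 243 (mod 253)
177^11 ≡ 1 (mod 253) ✓
The smallest such exponent is 11, so the order of 177 is 11.

11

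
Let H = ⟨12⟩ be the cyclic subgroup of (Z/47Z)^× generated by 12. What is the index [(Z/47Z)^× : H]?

2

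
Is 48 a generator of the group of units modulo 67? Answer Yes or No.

Yes

φ(67) = 67 − 1 = 66 = 2 · 3 · 11.
48 is a primitive root mod 67 iff 48^(φ(67)/q) ≢ 1 for every prime q | φ(67), i.e. q ∈ {2, 3, 11}.
48^33 ≡ 66 (mod 67)  [q = 2: ≢ 1 ✓]
48^22 ≡ 37 (mod 67)  [q = 3: ≢ 1 ✓]
48^6 ≡ 22 (mod 67)  [q = 11: ≢ 1 ✓]
Every test exponent gives a nontrivial residue, hence 48 generates the full group.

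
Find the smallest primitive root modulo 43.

3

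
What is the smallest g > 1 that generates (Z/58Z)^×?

φ(58) = φ(2)·φ(29) = 1·28 = 28 = 2^2 · 7.
Test candidates g = 2, 3, … against the prime factors q ∈ {2, 7} of φ(58): g is a generator iff g^(28/q) ≢ 1 for every such q.
g = 2: gcd(2, 58) = 2 > 1, not a unit — skip.
g = 3: 3^14 ≡ 57; 3^4 ≡ 23 — none is 1, so 3 is a primitive root.
The smallest primitive root modulo 58 is 3.

3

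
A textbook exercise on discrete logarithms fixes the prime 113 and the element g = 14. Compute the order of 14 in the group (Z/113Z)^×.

28

The order of 14 must divide φ(113) = 113 − 1 = 112 = 2^4 · 7.
Divisors of 112: 1, 2, 4, 7, 8, 14, 16, 28, 56, 112.
Evaluate successive powers at the divisors of 112:
14^1 ≡ 14 (mod 113)
14^2 ≡ 83 (mod 113)
14^4 ≡ 109 (mod 113)
14^7 ≡ 98 (mod 113)
14^8 ≡ 16 (mod 113)
14^14 ≡ 112 (mod 113)
14^16 ≡ 30 (mod 113)
14^28 ≡ 1 (mod 113) ✓
So ord_113(14) = 28.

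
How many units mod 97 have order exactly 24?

8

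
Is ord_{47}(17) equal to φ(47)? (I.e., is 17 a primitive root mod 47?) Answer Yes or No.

φ(47) = 47 − 1 = 46 = 2 · 23.
Test 17^(46/q) mod 47 for each prime factor q of 46:
17^23 ≡ 1 (mod 47)  [q = 2: ≡ 1 ✗]
17^2 ≡ 7 (mod 47)  [q = 23: ≢ 1 ✓]
The check at q = 2 fails, so 17 generates a proper subgroup.

No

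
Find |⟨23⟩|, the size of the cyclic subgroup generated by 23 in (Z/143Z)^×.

6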